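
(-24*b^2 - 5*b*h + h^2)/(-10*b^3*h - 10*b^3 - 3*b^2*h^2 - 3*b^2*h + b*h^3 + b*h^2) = (24*b^2 + 5*b*h - h^2)/(b*(10*b^2*h + 10*b^2 + 3*b*h^2 + 3*b*h - h^3 - h^2))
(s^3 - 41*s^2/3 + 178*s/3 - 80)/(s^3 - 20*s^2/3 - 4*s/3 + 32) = (s - 5)/(s + 2)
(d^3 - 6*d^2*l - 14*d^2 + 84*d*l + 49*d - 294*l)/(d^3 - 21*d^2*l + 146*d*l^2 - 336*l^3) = (d^2 - 14*d + 49)/(d^2 - 15*d*l + 56*l^2)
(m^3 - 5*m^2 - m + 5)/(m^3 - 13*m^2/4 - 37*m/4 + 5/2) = 4*(m^2 - 1)/(4*m^2 + 7*m - 2)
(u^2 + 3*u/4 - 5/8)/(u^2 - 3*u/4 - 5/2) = (u - 1/2)/(u - 2)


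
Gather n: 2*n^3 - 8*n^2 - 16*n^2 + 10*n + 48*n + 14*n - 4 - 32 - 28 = 2*n^3 - 24*n^2 + 72*n - 64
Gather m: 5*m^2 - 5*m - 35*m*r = 5*m^2 + m*(-35*r - 5)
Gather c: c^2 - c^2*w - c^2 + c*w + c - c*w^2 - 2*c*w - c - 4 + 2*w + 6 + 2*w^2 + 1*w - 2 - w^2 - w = -c^2*w + c*(-w^2 - w) + w^2 + 2*w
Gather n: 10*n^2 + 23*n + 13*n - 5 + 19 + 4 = 10*n^2 + 36*n + 18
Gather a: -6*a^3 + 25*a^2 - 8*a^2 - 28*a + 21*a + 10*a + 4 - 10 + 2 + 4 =-6*a^3 + 17*a^2 + 3*a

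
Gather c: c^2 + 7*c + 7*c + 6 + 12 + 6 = c^2 + 14*c + 24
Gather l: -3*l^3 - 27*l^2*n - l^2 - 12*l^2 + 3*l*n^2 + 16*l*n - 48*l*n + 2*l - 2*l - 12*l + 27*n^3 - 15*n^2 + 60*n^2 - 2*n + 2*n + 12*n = -3*l^3 + l^2*(-27*n - 13) + l*(3*n^2 - 32*n - 12) + 27*n^3 + 45*n^2 + 12*n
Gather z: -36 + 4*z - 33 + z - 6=5*z - 75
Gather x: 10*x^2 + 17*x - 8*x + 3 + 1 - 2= 10*x^2 + 9*x + 2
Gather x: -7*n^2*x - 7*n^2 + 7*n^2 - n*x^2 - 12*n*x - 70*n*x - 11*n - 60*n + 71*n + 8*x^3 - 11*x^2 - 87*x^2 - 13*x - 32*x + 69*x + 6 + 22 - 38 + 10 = 8*x^3 + x^2*(-n - 98) + x*(-7*n^2 - 82*n + 24)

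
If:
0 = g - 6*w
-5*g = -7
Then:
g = 7/5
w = 7/30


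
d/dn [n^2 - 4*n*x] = 2*n - 4*x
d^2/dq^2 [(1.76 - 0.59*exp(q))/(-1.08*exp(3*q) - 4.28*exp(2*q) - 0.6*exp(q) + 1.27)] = (2.752704*exp(6*q) - 10.294128*exp(5*q) - 80.211088*exp(4*q) - 122.237444*exp(3*q) - 16.04316*exp(2*q) - 38.450644*exp(q) - 0.389509)*exp(q)/(1.259712*exp(9*q) + 14.976576*exp(8*q) + 61.451136*exp(7*q) + 90.599408*exp(6*q) - 1.083168*exp(5*q) - 70.108464*exp(4*q) - 14.126364*exp(3*q) + 19.338036*exp(2*q) + 2.90322*exp(q) - 2.048383)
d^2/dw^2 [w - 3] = 0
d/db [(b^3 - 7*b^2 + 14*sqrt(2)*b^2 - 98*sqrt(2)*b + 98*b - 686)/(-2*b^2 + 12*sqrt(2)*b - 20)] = (-b^4 + 12*sqrt(2)*b^3 - 140*sqrt(2)*b^2 + 236*b^2 - 1232*b - 280*sqrt(2)*b - 980 + 5096*sqrt(2))/(2*(b^4 - 12*sqrt(2)*b^3 + 92*b^2 - 120*sqrt(2)*b + 100))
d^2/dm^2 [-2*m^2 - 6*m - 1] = -4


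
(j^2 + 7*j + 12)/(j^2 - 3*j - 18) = (j + 4)/(j - 6)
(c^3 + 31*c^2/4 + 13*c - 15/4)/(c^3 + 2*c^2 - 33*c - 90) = (c - 1/4)/(c - 6)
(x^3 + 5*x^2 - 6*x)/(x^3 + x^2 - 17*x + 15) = x*(x + 6)/(x^2 + 2*x - 15)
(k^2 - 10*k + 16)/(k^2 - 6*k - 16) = (k - 2)/(k + 2)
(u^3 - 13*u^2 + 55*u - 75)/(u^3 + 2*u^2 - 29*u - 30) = (u^2 - 8*u + 15)/(u^2 + 7*u + 6)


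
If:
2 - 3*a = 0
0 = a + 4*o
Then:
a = 2/3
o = -1/6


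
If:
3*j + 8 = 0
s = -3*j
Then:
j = -8/3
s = 8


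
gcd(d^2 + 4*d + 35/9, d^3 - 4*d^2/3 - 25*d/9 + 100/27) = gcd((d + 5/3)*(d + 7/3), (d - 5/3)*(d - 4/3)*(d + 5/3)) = d + 5/3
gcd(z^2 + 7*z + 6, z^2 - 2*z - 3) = z + 1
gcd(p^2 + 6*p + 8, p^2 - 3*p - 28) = p + 4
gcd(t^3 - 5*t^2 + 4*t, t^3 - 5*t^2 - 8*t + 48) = t - 4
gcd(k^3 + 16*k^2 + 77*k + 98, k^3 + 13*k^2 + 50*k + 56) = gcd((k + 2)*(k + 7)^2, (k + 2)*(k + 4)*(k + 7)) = k^2 + 9*k + 14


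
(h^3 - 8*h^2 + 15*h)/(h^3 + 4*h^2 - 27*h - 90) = h*(h - 3)/(h^2 + 9*h + 18)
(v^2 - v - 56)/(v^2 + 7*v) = (v - 8)/v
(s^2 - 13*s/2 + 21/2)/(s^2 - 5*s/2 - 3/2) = (2*s - 7)/(2*s + 1)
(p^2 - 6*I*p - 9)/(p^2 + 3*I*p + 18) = (p - 3*I)/(p + 6*I)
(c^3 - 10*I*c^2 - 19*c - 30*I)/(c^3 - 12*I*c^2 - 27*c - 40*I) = (c - 6*I)/(c - 8*I)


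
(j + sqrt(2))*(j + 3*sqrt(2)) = j^2 + 4*sqrt(2)*j + 6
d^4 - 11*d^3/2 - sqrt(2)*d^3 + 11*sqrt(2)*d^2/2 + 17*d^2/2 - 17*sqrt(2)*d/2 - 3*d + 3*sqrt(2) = (d - 3)*(d - 2)*(d - 1/2)*(d - sqrt(2))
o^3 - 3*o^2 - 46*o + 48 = (o - 8)*(o - 1)*(o + 6)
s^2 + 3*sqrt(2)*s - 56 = (s - 4*sqrt(2))*(s + 7*sqrt(2))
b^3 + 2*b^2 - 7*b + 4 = (b - 1)^2*(b + 4)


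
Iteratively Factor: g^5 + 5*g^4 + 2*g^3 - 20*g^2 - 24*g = (g - 2)*(g^4 + 7*g^3 + 16*g^2 + 12*g) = (g - 2)*(g + 2)*(g^3 + 5*g^2 + 6*g) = (g - 2)*(g + 2)^2*(g^2 + 3*g) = (g - 2)*(g + 2)^2*(g + 3)*(g)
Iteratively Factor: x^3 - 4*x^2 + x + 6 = (x - 3)*(x^2 - x - 2) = (x - 3)*(x - 2)*(x + 1)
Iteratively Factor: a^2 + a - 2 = (a + 2)*(a - 1)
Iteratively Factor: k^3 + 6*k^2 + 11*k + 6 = (k + 1)*(k^2 + 5*k + 6) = (k + 1)*(k + 2)*(k + 3)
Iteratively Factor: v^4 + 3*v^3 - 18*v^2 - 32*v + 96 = (v - 2)*(v^3 + 5*v^2 - 8*v - 48) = (v - 3)*(v - 2)*(v^2 + 8*v + 16) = (v - 3)*(v - 2)*(v + 4)*(v + 4)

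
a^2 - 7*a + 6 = (a - 6)*(a - 1)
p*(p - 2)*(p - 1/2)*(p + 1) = p^4 - 3*p^3/2 - 3*p^2/2 + p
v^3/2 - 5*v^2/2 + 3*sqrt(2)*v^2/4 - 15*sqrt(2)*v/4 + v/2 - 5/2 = (v/2 + sqrt(2)/2)*(v - 5)*(v + sqrt(2)/2)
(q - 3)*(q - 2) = q^2 - 5*q + 6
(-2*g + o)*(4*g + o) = -8*g^2 + 2*g*o + o^2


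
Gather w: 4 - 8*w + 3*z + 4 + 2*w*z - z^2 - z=w*(2*z - 8) - z^2 + 2*z + 8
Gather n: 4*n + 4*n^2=4*n^2 + 4*n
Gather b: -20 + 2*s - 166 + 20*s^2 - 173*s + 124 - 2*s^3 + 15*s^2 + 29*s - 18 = -2*s^3 + 35*s^2 - 142*s - 80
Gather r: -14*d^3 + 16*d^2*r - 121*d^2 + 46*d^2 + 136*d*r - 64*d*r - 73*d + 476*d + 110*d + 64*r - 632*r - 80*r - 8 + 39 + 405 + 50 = -14*d^3 - 75*d^2 + 513*d + r*(16*d^2 + 72*d - 648) + 486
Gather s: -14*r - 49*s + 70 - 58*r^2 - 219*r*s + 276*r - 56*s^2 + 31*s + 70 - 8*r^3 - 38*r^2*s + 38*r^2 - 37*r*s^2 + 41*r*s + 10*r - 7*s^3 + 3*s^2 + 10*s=-8*r^3 - 20*r^2 + 272*r - 7*s^3 + s^2*(-37*r - 53) + s*(-38*r^2 - 178*r - 8) + 140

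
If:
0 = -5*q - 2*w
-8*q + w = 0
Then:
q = 0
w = 0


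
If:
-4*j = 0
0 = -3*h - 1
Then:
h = -1/3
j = 0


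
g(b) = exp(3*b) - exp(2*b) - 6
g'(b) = 3*exp(3*b) - 2*exp(2*b)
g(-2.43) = -6.01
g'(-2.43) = -0.01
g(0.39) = -4.96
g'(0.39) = 5.30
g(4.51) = 743357.63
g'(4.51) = 2238357.66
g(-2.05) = -6.01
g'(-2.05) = -0.03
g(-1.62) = -6.03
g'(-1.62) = -0.06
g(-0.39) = -6.15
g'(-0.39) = 0.01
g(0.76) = -0.80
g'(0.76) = 20.19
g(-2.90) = -6.00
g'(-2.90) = -0.01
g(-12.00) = -6.00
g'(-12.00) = 0.00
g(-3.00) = -6.00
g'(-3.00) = 0.00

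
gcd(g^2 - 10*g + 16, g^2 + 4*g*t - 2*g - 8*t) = g - 2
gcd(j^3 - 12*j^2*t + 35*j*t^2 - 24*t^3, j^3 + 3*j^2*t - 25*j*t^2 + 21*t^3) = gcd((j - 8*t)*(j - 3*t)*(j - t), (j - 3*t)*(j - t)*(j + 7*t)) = j^2 - 4*j*t + 3*t^2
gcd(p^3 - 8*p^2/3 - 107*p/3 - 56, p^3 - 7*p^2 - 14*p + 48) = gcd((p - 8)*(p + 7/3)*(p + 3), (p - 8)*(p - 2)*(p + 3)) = p^2 - 5*p - 24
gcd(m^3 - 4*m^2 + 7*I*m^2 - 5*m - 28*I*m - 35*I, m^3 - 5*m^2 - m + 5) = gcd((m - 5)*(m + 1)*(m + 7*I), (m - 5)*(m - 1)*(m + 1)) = m^2 - 4*m - 5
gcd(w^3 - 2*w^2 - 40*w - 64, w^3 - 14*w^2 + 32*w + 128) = w^2 - 6*w - 16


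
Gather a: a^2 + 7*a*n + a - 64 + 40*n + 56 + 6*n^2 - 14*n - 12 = a^2 + a*(7*n + 1) + 6*n^2 + 26*n - 20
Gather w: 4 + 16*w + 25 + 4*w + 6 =20*w + 35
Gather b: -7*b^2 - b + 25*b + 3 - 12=-7*b^2 + 24*b - 9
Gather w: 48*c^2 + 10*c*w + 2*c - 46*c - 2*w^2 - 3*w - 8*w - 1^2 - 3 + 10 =48*c^2 - 44*c - 2*w^2 + w*(10*c - 11) + 6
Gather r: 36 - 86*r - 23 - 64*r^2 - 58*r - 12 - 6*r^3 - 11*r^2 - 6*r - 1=-6*r^3 - 75*r^2 - 150*r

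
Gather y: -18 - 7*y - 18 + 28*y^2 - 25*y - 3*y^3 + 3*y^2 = -3*y^3 + 31*y^2 - 32*y - 36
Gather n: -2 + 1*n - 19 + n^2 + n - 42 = n^2 + 2*n - 63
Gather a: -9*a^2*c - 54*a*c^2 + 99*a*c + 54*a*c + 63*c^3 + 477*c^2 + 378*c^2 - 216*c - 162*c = -9*a^2*c + a*(-54*c^2 + 153*c) + 63*c^3 + 855*c^2 - 378*c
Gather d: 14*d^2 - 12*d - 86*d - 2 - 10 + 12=14*d^2 - 98*d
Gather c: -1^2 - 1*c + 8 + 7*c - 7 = 6*c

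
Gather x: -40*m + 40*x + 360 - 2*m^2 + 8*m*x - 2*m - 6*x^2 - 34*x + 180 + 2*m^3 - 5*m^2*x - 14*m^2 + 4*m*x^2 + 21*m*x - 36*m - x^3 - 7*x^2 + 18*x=2*m^3 - 16*m^2 - 78*m - x^3 + x^2*(4*m - 13) + x*(-5*m^2 + 29*m + 24) + 540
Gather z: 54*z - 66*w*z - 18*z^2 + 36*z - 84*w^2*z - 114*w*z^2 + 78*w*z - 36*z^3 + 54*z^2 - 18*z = -36*z^3 + z^2*(36 - 114*w) + z*(-84*w^2 + 12*w + 72)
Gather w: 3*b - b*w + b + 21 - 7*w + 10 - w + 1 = 4*b + w*(-b - 8) + 32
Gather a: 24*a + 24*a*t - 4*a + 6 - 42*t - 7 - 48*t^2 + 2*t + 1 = a*(24*t + 20) - 48*t^2 - 40*t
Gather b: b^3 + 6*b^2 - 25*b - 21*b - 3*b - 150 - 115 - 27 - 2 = b^3 + 6*b^2 - 49*b - 294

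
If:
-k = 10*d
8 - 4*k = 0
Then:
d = -1/5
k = 2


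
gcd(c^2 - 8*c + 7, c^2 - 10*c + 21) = c - 7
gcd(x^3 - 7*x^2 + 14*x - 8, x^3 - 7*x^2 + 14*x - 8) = x^3 - 7*x^2 + 14*x - 8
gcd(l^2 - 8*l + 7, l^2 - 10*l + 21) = l - 7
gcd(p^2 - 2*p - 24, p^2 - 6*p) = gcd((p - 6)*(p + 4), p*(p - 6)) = p - 6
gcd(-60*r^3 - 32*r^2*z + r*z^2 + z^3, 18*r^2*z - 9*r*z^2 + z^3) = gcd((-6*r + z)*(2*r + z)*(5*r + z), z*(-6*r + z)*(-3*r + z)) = -6*r + z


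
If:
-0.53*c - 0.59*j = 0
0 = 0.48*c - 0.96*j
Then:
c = 0.00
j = 0.00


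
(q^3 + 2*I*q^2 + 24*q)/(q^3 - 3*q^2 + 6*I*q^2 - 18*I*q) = (q - 4*I)/(q - 3)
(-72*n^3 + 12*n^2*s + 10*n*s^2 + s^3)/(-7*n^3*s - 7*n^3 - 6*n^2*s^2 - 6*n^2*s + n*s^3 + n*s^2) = (72*n^3 - 12*n^2*s - 10*n*s^2 - s^3)/(n*(7*n^2*s + 7*n^2 + 6*n*s^2 + 6*n*s - s^3 - s^2))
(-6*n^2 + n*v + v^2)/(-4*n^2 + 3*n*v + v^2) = (-6*n^2 + n*v + v^2)/(-4*n^2 + 3*n*v + v^2)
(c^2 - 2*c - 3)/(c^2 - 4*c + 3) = (c + 1)/(c - 1)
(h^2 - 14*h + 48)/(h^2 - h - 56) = (h - 6)/(h + 7)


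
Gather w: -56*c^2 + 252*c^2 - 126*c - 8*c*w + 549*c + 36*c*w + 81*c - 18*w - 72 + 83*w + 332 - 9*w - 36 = 196*c^2 + 504*c + w*(28*c + 56) + 224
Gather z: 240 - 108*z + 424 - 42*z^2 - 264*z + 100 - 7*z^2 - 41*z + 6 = -49*z^2 - 413*z + 770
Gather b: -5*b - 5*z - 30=-5*b - 5*z - 30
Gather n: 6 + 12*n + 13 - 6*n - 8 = 6*n + 11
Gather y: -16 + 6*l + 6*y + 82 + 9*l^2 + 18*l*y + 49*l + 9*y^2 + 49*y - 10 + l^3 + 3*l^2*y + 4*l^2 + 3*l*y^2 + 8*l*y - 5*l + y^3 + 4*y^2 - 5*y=l^3 + 13*l^2 + 50*l + y^3 + y^2*(3*l + 13) + y*(3*l^2 + 26*l + 50) + 56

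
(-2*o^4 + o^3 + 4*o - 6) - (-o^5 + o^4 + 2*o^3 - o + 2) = o^5 - 3*o^4 - o^3 + 5*o - 8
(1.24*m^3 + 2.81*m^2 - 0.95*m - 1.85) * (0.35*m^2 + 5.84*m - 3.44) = 0.434*m^5 + 8.2251*m^4 + 11.8123*m^3 - 15.8619*m^2 - 7.536*m + 6.364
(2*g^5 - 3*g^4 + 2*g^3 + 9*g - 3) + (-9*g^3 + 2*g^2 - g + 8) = 2*g^5 - 3*g^4 - 7*g^3 + 2*g^2 + 8*g + 5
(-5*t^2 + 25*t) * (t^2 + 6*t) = -5*t^4 - 5*t^3 + 150*t^2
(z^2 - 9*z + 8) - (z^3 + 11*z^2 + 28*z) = -z^3 - 10*z^2 - 37*z + 8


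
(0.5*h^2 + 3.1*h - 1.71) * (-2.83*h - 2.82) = -1.415*h^3 - 10.183*h^2 - 3.9027*h + 4.8222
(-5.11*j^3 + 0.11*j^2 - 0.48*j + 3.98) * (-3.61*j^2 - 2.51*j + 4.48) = 18.4471*j^5 + 12.429*j^4 - 21.4361*j^3 - 12.6702*j^2 - 12.1402*j + 17.8304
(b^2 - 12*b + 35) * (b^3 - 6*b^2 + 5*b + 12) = b^5 - 18*b^4 + 112*b^3 - 258*b^2 + 31*b + 420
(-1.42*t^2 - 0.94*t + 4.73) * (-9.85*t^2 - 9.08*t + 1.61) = 13.987*t^4 + 22.1526*t^3 - 40.3415*t^2 - 44.4618*t + 7.6153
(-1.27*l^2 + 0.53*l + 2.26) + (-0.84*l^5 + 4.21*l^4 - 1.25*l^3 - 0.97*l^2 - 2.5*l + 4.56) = -0.84*l^5 + 4.21*l^4 - 1.25*l^3 - 2.24*l^2 - 1.97*l + 6.82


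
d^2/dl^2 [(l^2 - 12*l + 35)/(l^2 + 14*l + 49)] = 4*(161 - 13*l)/(l^4 + 28*l^3 + 294*l^2 + 1372*l + 2401)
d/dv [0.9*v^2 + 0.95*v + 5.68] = 1.8*v + 0.95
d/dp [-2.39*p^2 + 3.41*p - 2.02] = 3.41 - 4.78*p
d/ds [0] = 0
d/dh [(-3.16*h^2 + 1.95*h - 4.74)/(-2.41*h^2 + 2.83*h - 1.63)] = (-4.2433*h^2 - 12.5452*h + 10.2357)/(5.8081*h^4 - 13.6406*h^3 + 15.8655*h^2 - 9.2258*h + 2.6569)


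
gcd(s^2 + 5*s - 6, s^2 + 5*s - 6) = s^2 + 5*s - 6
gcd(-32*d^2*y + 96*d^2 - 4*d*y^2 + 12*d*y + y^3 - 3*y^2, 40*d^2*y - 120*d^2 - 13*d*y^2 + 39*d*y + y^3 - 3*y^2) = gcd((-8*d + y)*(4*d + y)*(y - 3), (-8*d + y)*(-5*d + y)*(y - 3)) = -8*d*y + 24*d + y^2 - 3*y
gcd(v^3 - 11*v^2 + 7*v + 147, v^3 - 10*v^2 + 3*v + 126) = v^2 - 4*v - 21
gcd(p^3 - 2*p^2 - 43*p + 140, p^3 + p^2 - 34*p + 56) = p^2 + 3*p - 28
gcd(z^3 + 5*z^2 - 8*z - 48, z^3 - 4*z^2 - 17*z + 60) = z^2 + z - 12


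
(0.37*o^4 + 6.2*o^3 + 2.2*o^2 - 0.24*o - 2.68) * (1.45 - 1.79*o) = -0.6623*o^5 - 10.5615*o^4 + 5.052*o^3 + 3.6196*o^2 + 4.4492*o - 3.886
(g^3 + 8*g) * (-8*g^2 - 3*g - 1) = -8*g^5 - 3*g^4 - 65*g^3 - 24*g^2 - 8*g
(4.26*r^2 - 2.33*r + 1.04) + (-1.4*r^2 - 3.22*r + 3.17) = 2.86*r^2 - 5.55*r + 4.21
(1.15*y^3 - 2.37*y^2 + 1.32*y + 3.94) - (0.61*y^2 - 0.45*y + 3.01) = 1.15*y^3 - 2.98*y^2 + 1.77*y + 0.93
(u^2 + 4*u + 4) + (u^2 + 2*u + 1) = 2*u^2 + 6*u + 5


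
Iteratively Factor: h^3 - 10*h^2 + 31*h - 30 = (h - 2)*(h^2 - 8*h + 15) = (h - 3)*(h - 2)*(h - 5)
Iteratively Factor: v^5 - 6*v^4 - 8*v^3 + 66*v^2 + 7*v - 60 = (v + 3)*(v^4 - 9*v^3 + 19*v^2 + 9*v - 20) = (v - 4)*(v + 3)*(v^3 - 5*v^2 - v + 5) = (v - 4)*(v + 1)*(v + 3)*(v^2 - 6*v + 5) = (v - 5)*(v - 4)*(v + 1)*(v + 3)*(v - 1)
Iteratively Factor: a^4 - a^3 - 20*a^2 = (a + 4)*(a^3 - 5*a^2) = a*(a + 4)*(a^2 - 5*a) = a^2*(a + 4)*(a - 5)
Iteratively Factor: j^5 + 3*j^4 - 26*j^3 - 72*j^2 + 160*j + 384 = (j - 4)*(j^4 + 7*j^3 + 2*j^2 - 64*j - 96) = (j - 4)*(j + 2)*(j^3 + 5*j^2 - 8*j - 48) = (j - 4)*(j - 3)*(j + 2)*(j^2 + 8*j + 16) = (j - 4)*(j - 3)*(j + 2)*(j + 4)*(j + 4)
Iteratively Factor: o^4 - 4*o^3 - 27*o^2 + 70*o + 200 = (o - 5)*(o^3 + o^2 - 22*o - 40) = (o - 5)*(o + 2)*(o^2 - o - 20) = (o - 5)*(o + 2)*(o + 4)*(o - 5)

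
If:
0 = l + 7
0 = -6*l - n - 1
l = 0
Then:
No Solution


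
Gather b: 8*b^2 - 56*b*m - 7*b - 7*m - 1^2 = 8*b^2 + b*(-56*m - 7) - 7*m - 1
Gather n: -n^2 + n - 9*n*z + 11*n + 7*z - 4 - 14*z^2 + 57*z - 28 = -n^2 + n*(12 - 9*z) - 14*z^2 + 64*z - 32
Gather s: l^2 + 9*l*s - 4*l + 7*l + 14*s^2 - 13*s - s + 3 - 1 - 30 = l^2 + 3*l + 14*s^2 + s*(9*l - 14) - 28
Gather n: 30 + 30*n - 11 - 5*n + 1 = 25*n + 20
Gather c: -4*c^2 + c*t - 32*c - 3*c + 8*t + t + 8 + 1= -4*c^2 + c*(t - 35) + 9*t + 9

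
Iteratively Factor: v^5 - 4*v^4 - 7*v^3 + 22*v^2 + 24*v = (v - 4)*(v^4 - 7*v^2 - 6*v) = (v - 4)*(v - 3)*(v^3 + 3*v^2 + 2*v) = (v - 4)*(v - 3)*(v + 2)*(v^2 + v) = (v - 4)*(v - 3)*(v + 1)*(v + 2)*(v)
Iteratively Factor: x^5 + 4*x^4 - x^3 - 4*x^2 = (x - 1)*(x^4 + 5*x^3 + 4*x^2) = (x - 1)*(x + 1)*(x^3 + 4*x^2) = x*(x - 1)*(x + 1)*(x^2 + 4*x) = x^2*(x - 1)*(x + 1)*(x + 4)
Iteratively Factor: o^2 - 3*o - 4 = (o + 1)*(o - 4)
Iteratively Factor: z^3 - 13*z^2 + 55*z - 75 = (z - 5)*(z^2 - 8*z + 15) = (z - 5)*(z - 3)*(z - 5)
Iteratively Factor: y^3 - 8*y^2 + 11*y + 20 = (y - 4)*(y^2 - 4*y - 5) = (y - 4)*(y + 1)*(y - 5)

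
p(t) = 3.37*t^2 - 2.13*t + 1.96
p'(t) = 6.74*t - 2.13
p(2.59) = 19.05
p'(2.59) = 15.33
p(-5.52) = 116.40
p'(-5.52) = -39.33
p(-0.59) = 4.39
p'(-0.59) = -6.11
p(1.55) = 6.75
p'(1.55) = 8.32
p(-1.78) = 16.43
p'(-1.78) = -14.13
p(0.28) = 1.63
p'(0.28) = -0.24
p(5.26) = 84.00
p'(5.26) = 33.32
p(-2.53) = 28.92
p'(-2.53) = -19.18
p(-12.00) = 512.80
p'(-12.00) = -83.01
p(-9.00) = 294.10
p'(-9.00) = -62.79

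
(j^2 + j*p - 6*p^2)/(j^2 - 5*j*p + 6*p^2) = (-j - 3*p)/(-j + 3*p)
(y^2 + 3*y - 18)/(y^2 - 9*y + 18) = (y + 6)/(y - 6)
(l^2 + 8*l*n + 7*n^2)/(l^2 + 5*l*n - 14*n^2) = (l + n)/(l - 2*n)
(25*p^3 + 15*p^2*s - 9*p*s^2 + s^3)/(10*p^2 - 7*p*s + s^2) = (5*p^2 + 4*p*s - s^2)/(2*p - s)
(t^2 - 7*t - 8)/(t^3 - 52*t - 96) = (t + 1)/(t^2 + 8*t + 12)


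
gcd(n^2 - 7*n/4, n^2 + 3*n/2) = n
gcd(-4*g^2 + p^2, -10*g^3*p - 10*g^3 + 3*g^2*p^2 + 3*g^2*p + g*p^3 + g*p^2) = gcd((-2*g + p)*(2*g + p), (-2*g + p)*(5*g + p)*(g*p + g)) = -2*g + p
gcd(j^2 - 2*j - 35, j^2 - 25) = j + 5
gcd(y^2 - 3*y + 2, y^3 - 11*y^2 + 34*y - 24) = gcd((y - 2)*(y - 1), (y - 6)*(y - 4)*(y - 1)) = y - 1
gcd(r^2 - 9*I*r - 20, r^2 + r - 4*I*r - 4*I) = r - 4*I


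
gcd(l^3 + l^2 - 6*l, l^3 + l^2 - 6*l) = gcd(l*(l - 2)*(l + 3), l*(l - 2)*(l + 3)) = l^3 + l^2 - 6*l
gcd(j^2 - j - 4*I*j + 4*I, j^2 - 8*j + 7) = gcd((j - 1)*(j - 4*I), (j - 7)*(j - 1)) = j - 1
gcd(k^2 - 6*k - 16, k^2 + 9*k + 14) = k + 2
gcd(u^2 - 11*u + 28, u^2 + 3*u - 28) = u - 4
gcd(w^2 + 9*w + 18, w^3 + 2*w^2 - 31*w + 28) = 1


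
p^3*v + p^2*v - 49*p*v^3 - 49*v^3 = (p - 7*v)*(p + 7*v)*(p*v + v)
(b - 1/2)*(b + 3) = b^2 + 5*b/2 - 3/2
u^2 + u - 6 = (u - 2)*(u + 3)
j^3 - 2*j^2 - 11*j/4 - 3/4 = (j - 3)*(j + 1/2)^2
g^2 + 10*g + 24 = (g + 4)*(g + 6)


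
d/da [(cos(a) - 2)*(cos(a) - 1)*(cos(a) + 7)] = (-3*cos(a)^2 - 8*cos(a) + 19)*sin(a)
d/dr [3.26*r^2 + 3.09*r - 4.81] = 6.52*r + 3.09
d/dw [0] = 0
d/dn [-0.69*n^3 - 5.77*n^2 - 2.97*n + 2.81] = -2.07*n^2 - 11.54*n - 2.97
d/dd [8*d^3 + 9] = 24*d^2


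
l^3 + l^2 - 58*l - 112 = (l - 8)*(l + 2)*(l + 7)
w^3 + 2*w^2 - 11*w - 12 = (w - 3)*(w + 1)*(w + 4)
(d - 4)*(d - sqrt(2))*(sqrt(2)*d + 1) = sqrt(2)*d^3 - 4*sqrt(2)*d^2 - d^2 - sqrt(2)*d + 4*d + 4*sqrt(2)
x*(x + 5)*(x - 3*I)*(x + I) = x^4 + 5*x^3 - 2*I*x^3 + 3*x^2 - 10*I*x^2 + 15*x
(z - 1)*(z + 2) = z^2 + z - 2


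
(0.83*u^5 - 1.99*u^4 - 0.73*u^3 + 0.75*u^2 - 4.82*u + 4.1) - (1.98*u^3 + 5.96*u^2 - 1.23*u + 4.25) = 0.83*u^5 - 1.99*u^4 - 2.71*u^3 - 5.21*u^2 - 3.59*u - 0.15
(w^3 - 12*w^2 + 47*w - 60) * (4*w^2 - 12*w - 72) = 4*w^5 - 60*w^4 + 260*w^3 + 60*w^2 - 2664*w + 4320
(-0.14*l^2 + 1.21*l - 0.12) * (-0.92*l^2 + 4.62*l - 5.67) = 0.1288*l^4 - 1.76*l^3 + 6.4944*l^2 - 7.4151*l + 0.6804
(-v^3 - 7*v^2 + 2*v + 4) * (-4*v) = 4*v^4 + 28*v^3 - 8*v^2 - 16*v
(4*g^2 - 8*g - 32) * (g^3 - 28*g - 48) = 4*g^5 - 8*g^4 - 144*g^3 + 32*g^2 + 1280*g + 1536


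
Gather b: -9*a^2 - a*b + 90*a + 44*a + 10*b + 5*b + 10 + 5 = -9*a^2 + 134*a + b*(15 - a) + 15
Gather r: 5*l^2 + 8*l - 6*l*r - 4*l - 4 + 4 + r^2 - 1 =5*l^2 - 6*l*r + 4*l + r^2 - 1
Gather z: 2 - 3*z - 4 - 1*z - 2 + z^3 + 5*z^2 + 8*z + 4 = z^3 + 5*z^2 + 4*z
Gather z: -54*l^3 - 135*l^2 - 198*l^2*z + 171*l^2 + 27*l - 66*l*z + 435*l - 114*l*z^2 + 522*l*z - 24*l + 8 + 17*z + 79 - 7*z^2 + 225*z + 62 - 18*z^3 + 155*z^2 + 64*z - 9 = -54*l^3 + 36*l^2 + 438*l - 18*z^3 + z^2*(148 - 114*l) + z*(-198*l^2 + 456*l + 306) + 140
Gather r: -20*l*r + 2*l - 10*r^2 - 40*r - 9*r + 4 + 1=2*l - 10*r^2 + r*(-20*l - 49) + 5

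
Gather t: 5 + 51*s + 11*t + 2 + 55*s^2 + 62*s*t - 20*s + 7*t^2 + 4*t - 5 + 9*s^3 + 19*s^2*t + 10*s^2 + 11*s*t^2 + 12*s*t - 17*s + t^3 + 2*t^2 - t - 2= 9*s^3 + 65*s^2 + 14*s + t^3 + t^2*(11*s + 9) + t*(19*s^2 + 74*s + 14)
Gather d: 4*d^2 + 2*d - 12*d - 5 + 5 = 4*d^2 - 10*d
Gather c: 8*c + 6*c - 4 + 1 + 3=14*c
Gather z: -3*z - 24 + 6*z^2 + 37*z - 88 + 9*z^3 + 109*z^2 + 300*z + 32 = 9*z^3 + 115*z^2 + 334*z - 80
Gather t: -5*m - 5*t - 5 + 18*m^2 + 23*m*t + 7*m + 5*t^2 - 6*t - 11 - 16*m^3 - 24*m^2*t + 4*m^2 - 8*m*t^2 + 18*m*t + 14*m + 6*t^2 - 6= -16*m^3 + 22*m^2 + 16*m + t^2*(11 - 8*m) + t*(-24*m^2 + 41*m - 11) - 22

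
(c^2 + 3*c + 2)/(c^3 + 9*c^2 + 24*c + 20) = (c + 1)/(c^2 + 7*c + 10)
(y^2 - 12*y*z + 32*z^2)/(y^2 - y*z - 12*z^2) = (y - 8*z)/(y + 3*z)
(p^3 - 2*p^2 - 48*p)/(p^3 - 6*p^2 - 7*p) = (-p^2 + 2*p + 48)/(-p^2 + 6*p + 7)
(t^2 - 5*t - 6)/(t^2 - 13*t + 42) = (t + 1)/(t - 7)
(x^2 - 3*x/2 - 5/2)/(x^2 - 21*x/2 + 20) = (x + 1)/(x - 8)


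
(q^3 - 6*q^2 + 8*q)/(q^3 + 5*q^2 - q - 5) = q*(q^2 - 6*q + 8)/(q^3 + 5*q^2 - q - 5)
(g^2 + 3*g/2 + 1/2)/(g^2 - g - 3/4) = 2*(g + 1)/(2*g - 3)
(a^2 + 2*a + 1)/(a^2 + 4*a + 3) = (a + 1)/(a + 3)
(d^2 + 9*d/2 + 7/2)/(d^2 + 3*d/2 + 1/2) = (2*d + 7)/(2*d + 1)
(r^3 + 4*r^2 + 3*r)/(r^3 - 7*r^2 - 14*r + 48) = r*(r + 1)/(r^2 - 10*r + 16)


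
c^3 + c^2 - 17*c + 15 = (c - 3)*(c - 1)*(c + 5)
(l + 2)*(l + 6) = l^2 + 8*l + 12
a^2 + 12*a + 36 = (a + 6)^2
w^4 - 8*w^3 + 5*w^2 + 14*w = w*(w - 7)*(w - 2)*(w + 1)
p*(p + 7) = p^2 + 7*p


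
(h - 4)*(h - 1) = h^2 - 5*h + 4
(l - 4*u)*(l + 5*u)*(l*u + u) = l^3*u + l^2*u^2 + l^2*u - 20*l*u^3 + l*u^2 - 20*u^3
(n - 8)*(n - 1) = n^2 - 9*n + 8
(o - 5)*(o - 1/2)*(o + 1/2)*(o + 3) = o^4 - 2*o^3 - 61*o^2/4 + o/2 + 15/4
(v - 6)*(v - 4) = v^2 - 10*v + 24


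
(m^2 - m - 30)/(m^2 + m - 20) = (m - 6)/(m - 4)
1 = 1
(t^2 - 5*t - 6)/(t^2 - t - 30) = (t + 1)/(t + 5)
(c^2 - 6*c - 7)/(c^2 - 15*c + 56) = (c + 1)/(c - 8)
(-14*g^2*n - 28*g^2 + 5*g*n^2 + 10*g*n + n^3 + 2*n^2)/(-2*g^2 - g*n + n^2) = (7*g*n + 14*g + n^2 + 2*n)/(g + n)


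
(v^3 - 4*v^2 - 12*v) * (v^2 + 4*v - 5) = v^5 - 33*v^3 - 28*v^2 + 60*v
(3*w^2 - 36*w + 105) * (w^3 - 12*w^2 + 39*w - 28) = 3*w^5 - 72*w^4 + 654*w^3 - 2748*w^2 + 5103*w - 2940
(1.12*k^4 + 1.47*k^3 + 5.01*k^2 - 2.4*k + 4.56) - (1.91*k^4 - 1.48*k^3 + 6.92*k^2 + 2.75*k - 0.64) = -0.79*k^4 + 2.95*k^3 - 1.91*k^2 - 5.15*k + 5.2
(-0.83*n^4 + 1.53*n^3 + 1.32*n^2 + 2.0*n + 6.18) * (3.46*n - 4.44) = -2.8718*n^5 + 8.979*n^4 - 2.226*n^3 + 1.0592*n^2 + 12.5028*n - 27.4392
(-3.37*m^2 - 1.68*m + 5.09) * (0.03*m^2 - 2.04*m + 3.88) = -0.1011*m^4 + 6.8244*m^3 - 9.4957*m^2 - 16.902*m + 19.7492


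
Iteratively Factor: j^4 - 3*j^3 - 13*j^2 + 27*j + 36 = (j - 3)*(j^3 - 13*j - 12) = (j - 3)*(j + 1)*(j^2 - j - 12) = (j - 3)*(j + 1)*(j + 3)*(j - 4)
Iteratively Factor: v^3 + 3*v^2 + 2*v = (v + 1)*(v^2 + 2*v) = (v + 1)*(v + 2)*(v)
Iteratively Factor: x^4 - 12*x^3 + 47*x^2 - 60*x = (x)*(x^3 - 12*x^2 + 47*x - 60) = x*(x - 5)*(x^2 - 7*x + 12) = x*(x - 5)*(x - 4)*(x - 3)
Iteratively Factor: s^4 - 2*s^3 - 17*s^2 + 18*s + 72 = (s + 3)*(s^3 - 5*s^2 - 2*s + 24) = (s + 2)*(s + 3)*(s^2 - 7*s + 12) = (s - 3)*(s + 2)*(s + 3)*(s - 4)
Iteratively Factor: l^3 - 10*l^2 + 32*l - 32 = (l - 4)*(l^2 - 6*l + 8) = (l - 4)*(l - 2)*(l - 4)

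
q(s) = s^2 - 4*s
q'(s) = 2*s - 4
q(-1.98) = 11.84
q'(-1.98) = -7.96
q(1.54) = -3.79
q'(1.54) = -0.92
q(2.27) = -3.93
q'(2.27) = 0.54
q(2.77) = -3.41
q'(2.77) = 1.54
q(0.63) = -2.12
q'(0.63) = -2.74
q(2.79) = -3.38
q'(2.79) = 1.58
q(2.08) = -3.99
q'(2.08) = 0.16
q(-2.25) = 14.06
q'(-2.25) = -8.50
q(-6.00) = 60.00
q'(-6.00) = -16.00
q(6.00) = 12.00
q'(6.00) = 8.00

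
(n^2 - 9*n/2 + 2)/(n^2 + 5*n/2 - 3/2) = (n - 4)/(n + 3)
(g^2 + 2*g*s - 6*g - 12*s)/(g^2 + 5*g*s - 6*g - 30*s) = (g + 2*s)/(g + 5*s)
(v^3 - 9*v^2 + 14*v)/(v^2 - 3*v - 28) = v*(v - 2)/(v + 4)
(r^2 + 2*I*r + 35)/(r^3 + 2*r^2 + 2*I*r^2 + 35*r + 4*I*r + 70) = 1/(r + 2)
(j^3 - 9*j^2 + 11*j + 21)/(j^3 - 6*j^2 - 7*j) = (j - 3)/j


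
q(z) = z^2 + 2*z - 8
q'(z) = 2*z + 2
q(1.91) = -0.53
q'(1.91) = 5.82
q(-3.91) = -0.53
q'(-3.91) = -5.82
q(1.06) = -4.76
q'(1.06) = 4.12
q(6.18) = 42.55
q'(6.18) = 14.36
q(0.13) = -7.72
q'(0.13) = 2.26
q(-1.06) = -9.00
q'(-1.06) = -0.12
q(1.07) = -4.72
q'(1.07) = 4.14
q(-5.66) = 12.72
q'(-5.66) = -9.32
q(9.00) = 91.00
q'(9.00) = 20.00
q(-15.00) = 187.00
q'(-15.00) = -28.00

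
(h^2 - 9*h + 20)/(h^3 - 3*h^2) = (h^2 - 9*h + 20)/(h^2*(h - 3))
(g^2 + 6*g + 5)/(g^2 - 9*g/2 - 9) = 2*(g^2 + 6*g + 5)/(2*g^2 - 9*g - 18)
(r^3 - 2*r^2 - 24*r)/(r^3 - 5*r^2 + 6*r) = (r^2 - 2*r - 24)/(r^2 - 5*r + 6)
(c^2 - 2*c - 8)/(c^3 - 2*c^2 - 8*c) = 1/c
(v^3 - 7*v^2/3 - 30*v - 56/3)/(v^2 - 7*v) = v + 14/3 + 8/(3*v)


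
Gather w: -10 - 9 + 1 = -18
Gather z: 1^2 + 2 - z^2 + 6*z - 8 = -z^2 + 6*z - 5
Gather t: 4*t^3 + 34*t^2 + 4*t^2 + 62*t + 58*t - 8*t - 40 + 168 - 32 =4*t^3 + 38*t^2 + 112*t + 96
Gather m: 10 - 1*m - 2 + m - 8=0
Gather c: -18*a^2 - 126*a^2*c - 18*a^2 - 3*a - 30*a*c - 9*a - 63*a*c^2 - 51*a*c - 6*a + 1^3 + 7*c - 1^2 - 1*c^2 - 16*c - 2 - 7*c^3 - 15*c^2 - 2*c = -36*a^2 - 18*a - 7*c^3 + c^2*(-63*a - 16) + c*(-126*a^2 - 81*a - 11) - 2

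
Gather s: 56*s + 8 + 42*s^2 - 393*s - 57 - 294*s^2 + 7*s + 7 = -252*s^2 - 330*s - 42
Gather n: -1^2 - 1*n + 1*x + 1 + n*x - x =n*(x - 1)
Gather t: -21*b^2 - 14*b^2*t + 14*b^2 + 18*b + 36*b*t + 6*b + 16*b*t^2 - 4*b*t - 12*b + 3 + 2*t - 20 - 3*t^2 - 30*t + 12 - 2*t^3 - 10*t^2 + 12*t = -7*b^2 + 12*b - 2*t^3 + t^2*(16*b - 13) + t*(-14*b^2 + 32*b - 16) - 5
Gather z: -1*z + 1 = 1 - z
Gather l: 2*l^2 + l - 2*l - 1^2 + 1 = 2*l^2 - l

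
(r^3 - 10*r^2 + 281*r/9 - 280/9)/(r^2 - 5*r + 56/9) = r - 5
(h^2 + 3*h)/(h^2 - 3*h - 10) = h*(h + 3)/(h^2 - 3*h - 10)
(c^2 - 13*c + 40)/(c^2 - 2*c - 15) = (c - 8)/(c + 3)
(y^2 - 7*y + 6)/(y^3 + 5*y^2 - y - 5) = (y - 6)/(y^2 + 6*y + 5)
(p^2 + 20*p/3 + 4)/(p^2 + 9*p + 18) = (p + 2/3)/(p + 3)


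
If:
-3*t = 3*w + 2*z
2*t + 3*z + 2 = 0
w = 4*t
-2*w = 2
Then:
No Solution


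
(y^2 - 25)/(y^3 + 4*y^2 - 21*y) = (y^2 - 25)/(y*(y^2 + 4*y - 21))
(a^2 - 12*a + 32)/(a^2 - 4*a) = (a - 8)/a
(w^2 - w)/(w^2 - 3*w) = (w - 1)/(w - 3)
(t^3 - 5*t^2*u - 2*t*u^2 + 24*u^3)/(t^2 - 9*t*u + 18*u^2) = (t^2 - 2*t*u - 8*u^2)/(t - 6*u)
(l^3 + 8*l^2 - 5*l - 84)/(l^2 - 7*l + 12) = (l^2 + 11*l + 28)/(l - 4)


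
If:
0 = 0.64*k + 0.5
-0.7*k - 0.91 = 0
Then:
No Solution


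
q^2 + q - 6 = (q - 2)*(q + 3)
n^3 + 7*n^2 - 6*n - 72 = (n - 3)*(n + 4)*(n + 6)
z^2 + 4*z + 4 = (z + 2)^2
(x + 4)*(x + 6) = x^2 + 10*x + 24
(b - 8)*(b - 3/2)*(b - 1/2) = b^3 - 10*b^2 + 67*b/4 - 6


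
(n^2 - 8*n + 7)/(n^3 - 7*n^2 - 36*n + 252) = (n - 1)/(n^2 - 36)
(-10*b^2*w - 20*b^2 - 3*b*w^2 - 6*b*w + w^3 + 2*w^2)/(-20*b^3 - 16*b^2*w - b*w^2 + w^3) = (w + 2)/(2*b + w)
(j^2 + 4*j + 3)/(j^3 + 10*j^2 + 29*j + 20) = (j + 3)/(j^2 + 9*j + 20)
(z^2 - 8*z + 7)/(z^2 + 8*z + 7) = (z^2 - 8*z + 7)/(z^2 + 8*z + 7)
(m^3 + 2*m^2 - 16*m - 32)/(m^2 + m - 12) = (m^2 - 2*m - 8)/(m - 3)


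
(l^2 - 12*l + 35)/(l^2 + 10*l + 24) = (l^2 - 12*l + 35)/(l^2 + 10*l + 24)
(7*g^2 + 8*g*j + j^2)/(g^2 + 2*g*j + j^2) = (7*g + j)/(g + j)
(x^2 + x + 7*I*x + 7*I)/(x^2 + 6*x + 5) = (x + 7*I)/(x + 5)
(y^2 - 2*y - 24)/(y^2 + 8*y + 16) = (y - 6)/(y + 4)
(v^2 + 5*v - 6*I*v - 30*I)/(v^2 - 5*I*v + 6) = (v + 5)/(v + I)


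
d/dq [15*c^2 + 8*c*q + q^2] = 8*c + 2*q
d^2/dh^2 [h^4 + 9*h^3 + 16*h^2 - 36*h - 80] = 12*h^2 + 54*h + 32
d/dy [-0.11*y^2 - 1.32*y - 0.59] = -0.22*y - 1.32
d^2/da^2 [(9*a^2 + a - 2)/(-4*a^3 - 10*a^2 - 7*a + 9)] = 4*(-72*a^6 - 24*a^5 + 414*a^4 - 535*a^3 - 939*a^2 + 183*a - 257)/(64*a^9 + 480*a^8 + 1536*a^7 + 2248*a^6 + 528*a^5 - 2742*a^4 - 2465*a^3 + 1107*a^2 + 1701*a - 729)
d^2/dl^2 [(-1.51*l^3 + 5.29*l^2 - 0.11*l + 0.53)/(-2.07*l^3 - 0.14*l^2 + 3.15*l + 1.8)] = (-1.4210854715202e-14*l^7 - 46.2094379999999*l^6 + 61.903764*l^5 - 166.506246*l^4 - 250.905032*l^3 + 68.962902*l^2 + 19.07442*l - 46.31157)/(8.869743*l^9 + 1.799658*l^8 - 40.370589*l^7 - 28.612936*l^6 + 58.303665*l^5 + 74.48301*l^4 - 6.37267499999999*l^3 - 52.2207*l^2 - 30.618*l - 5.832)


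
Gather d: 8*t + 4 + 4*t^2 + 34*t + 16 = 4*t^2 + 42*t + 20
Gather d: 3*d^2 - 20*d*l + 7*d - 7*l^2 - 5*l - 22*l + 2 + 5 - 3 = 3*d^2 + d*(7 - 20*l) - 7*l^2 - 27*l + 4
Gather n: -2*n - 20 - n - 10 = -3*n - 30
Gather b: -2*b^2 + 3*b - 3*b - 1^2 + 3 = 2 - 2*b^2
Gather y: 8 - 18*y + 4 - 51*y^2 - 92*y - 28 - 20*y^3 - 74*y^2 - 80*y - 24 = -20*y^3 - 125*y^2 - 190*y - 40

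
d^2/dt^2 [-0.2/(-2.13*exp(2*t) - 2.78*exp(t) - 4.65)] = (-(1.704*exp(t) + 0.556)*(2.13*exp(2*t) + 2.78*exp(t) + 4.65) + 0.2*(4.26*exp(t) + 2.78)*(8.52*exp(t) + 5.56)*exp(t))*exp(t)/(2.13*exp(2*t) + 2.78*exp(t) + 4.65)^3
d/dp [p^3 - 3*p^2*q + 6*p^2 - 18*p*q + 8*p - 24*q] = 3*p^2 - 6*p*q + 12*p - 18*q + 8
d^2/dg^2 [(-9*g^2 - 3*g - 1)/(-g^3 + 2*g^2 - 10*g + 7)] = 2*(9*g^6 + 9*g^5 - 282*g^4 + 587*g^3 - 210*g^2 - 165*g + 737)/(g^9 - 6*g^8 + 42*g^7 - 149*g^6 + 504*g^5 - 1104*g^4 + 1987*g^3 - 2394*g^2 + 1470*g - 343)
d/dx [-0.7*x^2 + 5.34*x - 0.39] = 5.34 - 1.4*x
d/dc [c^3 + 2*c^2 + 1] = c*(3*c + 4)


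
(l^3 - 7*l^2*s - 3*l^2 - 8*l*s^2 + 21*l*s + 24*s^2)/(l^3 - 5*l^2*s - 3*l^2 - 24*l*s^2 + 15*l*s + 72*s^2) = (l + s)/(l + 3*s)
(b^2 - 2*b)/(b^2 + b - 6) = b/(b + 3)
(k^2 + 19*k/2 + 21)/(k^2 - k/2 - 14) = (k + 6)/(k - 4)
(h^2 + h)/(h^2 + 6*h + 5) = h/(h + 5)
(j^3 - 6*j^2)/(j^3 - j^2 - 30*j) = j/(j + 5)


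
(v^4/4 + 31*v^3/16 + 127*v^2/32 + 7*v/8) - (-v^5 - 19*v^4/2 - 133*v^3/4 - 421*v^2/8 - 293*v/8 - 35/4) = v^5 + 39*v^4/4 + 563*v^3/16 + 1811*v^2/32 + 75*v/2 + 35/4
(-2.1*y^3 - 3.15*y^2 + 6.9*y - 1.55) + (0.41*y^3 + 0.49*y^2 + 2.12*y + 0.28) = -1.69*y^3 - 2.66*y^2 + 9.02*y - 1.27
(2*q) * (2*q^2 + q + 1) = 4*q^3 + 2*q^2 + 2*q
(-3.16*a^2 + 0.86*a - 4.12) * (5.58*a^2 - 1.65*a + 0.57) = -17.6328*a^4 + 10.0128*a^3 - 26.2098*a^2 + 7.2882*a - 2.3484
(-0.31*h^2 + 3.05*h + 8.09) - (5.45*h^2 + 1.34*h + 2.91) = -5.76*h^2 + 1.71*h + 5.18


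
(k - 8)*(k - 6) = k^2 - 14*k + 48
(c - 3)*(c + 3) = c^2 - 9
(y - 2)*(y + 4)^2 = y^3 + 6*y^2 - 32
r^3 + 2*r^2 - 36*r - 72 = (r - 6)*(r + 2)*(r + 6)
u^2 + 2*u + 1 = (u + 1)^2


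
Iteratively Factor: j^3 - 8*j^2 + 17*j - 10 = (j - 2)*(j^2 - 6*j + 5) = (j - 2)*(j - 1)*(j - 5)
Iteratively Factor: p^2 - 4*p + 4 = (p - 2)*(p - 2)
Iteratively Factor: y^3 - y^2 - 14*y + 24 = (y - 3)*(y^2 + 2*y - 8) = (y - 3)*(y - 2)*(y + 4)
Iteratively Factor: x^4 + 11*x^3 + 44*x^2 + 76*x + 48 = (x + 2)*(x^3 + 9*x^2 + 26*x + 24) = (x + 2)^2*(x^2 + 7*x + 12) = (x + 2)^2*(x + 3)*(x + 4)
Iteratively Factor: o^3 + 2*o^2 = (o)*(o^2 + 2*o) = o^2*(o + 2)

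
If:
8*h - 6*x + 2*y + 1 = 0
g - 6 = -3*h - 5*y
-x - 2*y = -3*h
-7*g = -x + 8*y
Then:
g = -303/586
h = 613/586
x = 1047/586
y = 198/293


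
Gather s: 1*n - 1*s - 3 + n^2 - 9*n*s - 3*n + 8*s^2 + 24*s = n^2 - 2*n + 8*s^2 + s*(23 - 9*n) - 3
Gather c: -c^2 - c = -c^2 - c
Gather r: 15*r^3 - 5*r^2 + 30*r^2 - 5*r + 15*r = 15*r^3 + 25*r^2 + 10*r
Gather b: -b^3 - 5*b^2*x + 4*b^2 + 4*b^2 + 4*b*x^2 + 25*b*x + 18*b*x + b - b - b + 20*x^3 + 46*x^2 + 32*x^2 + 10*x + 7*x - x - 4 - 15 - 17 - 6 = -b^3 + b^2*(8 - 5*x) + b*(4*x^2 + 43*x - 1) + 20*x^3 + 78*x^2 + 16*x - 42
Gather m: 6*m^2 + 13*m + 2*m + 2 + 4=6*m^2 + 15*m + 6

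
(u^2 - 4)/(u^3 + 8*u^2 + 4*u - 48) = (u + 2)/(u^2 + 10*u + 24)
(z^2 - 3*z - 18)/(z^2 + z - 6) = (z - 6)/(z - 2)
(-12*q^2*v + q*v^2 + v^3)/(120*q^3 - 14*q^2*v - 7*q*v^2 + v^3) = v*(-3*q + v)/(30*q^2 - 11*q*v + v^2)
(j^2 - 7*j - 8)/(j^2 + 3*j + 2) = (j - 8)/(j + 2)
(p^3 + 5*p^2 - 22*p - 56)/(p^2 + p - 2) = (p^2 + 3*p - 28)/(p - 1)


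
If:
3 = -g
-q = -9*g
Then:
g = -3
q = -27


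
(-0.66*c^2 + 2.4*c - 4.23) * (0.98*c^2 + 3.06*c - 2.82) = -0.6468*c^4 + 0.3324*c^3 + 5.0598*c^2 - 19.7118*c + 11.9286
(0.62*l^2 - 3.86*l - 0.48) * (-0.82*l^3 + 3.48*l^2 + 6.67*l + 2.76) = -0.5084*l^5 + 5.3228*l^4 - 8.9038*l^3 - 25.7054*l^2 - 13.8552*l - 1.3248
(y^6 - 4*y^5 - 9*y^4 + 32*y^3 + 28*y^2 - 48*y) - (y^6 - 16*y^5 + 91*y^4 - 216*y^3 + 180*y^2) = 12*y^5 - 100*y^4 + 248*y^3 - 152*y^2 - 48*y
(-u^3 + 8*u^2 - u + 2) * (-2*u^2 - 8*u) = 2*u^5 - 8*u^4 - 62*u^3 + 4*u^2 - 16*u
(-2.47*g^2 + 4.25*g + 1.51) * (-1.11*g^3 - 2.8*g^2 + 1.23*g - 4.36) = 2.7417*g^5 + 2.1985*g^4 - 16.6142*g^3 + 11.7687*g^2 - 16.6727*g - 6.5836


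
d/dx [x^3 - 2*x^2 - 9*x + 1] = 3*x^2 - 4*x - 9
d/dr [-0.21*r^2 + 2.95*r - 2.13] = 2.95 - 0.42*r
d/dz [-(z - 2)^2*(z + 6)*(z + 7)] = -4*z^3 - 27*z^2 + 12*z + 116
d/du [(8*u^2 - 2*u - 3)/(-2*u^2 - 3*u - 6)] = (-28*u^2 - 108*u + 3)/(4*u^4 + 12*u^3 + 33*u^2 + 36*u + 36)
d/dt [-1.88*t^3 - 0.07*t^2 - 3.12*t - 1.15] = -5.64*t^2 - 0.14*t - 3.12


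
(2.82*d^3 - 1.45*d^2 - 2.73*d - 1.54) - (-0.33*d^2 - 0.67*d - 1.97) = 2.82*d^3 - 1.12*d^2 - 2.06*d + 0.43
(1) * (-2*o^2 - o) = -2*o^2 - o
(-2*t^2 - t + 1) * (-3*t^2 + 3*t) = 6*t^4 - 3*t^3 - 6*t^2 + 3*t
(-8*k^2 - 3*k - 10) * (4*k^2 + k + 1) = -32*k^4 - 20*k^3 - 51*k^2 - 13*k - 10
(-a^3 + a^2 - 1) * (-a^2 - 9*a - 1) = a^5 + 8*a^4 - 8*a^3 + 9*a + 1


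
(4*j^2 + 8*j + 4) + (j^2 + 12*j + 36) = 5*j^2 + 20*j + 40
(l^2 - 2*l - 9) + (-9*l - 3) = l^2 - 11*l - 12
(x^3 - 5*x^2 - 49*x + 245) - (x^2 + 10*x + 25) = x^3 - 6*x^2 - 59*x + 220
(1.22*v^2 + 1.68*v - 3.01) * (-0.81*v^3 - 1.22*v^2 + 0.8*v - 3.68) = -0.9882*v^5 - 2.8492*v^4 + 1.3645*v^3 + 0.5266*v^2 - 8.5904*v + 11.0768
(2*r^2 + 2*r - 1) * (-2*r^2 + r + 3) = -4*r^4 - 2*r^3 + 10*r^2 + 5*r - 3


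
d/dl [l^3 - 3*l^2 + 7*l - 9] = 3*l^2 - 6*l + 7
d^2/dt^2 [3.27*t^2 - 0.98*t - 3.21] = 6.54000000000000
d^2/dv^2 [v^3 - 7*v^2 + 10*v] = 6*v - 14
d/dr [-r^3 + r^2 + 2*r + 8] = -3*r^2 + 2*r + 2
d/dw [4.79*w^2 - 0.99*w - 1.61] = 9.58*w - 0.99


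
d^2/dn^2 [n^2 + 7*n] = 2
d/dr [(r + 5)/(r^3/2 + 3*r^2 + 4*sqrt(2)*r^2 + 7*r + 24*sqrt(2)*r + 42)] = 2*(r^3 + 6*r^2 + 8*sqrt(2)*r^2 + 14*r + 48*sqrt(2)*r - (r + 5)*(3*r^2 + 12*r + 16*sqrt(2)*r + 14 + 48*sqrt(2)) + 84)/(r^3 + 6*r^2 + 8*sqrt(2)*r^2 + 14*r + 48*sqrt(2)*r + 84)^2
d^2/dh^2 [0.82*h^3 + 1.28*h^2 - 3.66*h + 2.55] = 4.92*h + 2.56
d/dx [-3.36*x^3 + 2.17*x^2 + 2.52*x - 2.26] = -10.08*x^2 + 4.34*x + 2.52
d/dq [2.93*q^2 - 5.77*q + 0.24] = 5.86*q - 5.77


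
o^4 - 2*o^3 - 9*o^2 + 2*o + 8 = (o - 4)*(o - 1)*(o + 1)*(o + 2)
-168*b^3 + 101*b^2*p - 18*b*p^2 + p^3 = (-8*b + p)*(-7*b + p)*(-3*b + p)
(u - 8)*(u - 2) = u^2 - 10*u + 16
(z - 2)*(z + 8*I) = z^2 - 2*z + 8*I*z - 16*I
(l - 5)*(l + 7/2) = l^2 - 3*l/2 - 35/2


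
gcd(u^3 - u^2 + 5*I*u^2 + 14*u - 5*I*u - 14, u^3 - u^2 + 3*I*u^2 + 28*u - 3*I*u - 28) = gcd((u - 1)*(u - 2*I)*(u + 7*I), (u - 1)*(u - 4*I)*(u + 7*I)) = u^2 + u*(-1 + 7*I) - 7*I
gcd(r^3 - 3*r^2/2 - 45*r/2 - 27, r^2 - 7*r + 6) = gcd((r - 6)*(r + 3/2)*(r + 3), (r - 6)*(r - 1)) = r - 6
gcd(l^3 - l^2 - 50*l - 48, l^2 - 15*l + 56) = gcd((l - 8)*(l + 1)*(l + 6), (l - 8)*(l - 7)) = l - 8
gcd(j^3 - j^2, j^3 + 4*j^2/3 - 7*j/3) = j^2 - j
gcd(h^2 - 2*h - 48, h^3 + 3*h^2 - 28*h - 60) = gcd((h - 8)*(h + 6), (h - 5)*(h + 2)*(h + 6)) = h + 6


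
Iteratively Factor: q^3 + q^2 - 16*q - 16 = (q + 1)*(q^2 - 16) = (q + 1)*(q + 4)*(q - 4)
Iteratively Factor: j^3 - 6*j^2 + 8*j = (j - 4)*(j^2 - 2*j) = j*(j - 4)*(j - 2)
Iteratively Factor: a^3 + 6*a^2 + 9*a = (a)*(a^2 + 6*a + 9) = a*(a + 3)*(a + 3)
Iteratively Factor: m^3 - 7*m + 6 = (m - 2)*(m^2 + 2*m - 3) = (m - 2)*(m + 3)*(m - 1)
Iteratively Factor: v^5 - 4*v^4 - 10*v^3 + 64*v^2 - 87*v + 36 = (v - 3)*(v^4 - v^3 - 13*v^2 + 25*v - 12) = (v - 3)*(v - 1)*(v^3 - 13*v + 12) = (v - 3)^2*(v - 1)*(v^2 + 3*v - 4) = (v - 3)^2*(v - 1)^2*(v + 4)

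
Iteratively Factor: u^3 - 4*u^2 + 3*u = (u)*(u^2 - 4*u + 3) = u*(u - 3)*(u - 1)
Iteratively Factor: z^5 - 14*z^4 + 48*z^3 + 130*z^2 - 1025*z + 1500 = (z - 5)*(z^4 - 9*z^3 + 3*z^2 + 145*z - 300) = (z - 5)^2*(z^3 - 4*z^2 - 17*z + 60) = (z - 5)^3*(z^2 + z - 12) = (z - 5)^3*(z - 3)*(z + 4)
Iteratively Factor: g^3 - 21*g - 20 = (g + 1)*(g^2 - g - 20) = (g + 1)*(g + 4)*(g - 5)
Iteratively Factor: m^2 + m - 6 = (m - 2)*(m + 3)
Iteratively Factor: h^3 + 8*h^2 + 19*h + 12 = (h + 4)*(h^2 + 4*h + 3) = (h + 1)*(h + 4)*(h + 3)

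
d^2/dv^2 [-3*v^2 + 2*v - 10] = -6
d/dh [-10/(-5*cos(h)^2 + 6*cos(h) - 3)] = 20*(5*cos(h) - 3)*sin(h)/(5*cos(h)^2 - 6*cos(h) + 3)^2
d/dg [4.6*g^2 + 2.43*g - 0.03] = 9.2*g + 2.43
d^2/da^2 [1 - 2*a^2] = -4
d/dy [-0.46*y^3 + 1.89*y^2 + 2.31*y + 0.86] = -1.38*y^2 + 3.78*y + 2.31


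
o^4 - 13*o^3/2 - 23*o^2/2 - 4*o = o*(o - 8)*(o + 1/2)*(o + 1)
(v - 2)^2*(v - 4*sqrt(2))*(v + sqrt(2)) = v^4 - 3*sqrt(2)*v^3 - 4*v^3 - 4*v^2 + 12*sqrt(2)*v^2 - 12*sqrt(2)*v + 32*v - 32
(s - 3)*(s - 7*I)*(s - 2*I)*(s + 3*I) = s^4 - 3*s^3 - 6*I*s^3 + 13*s^2 + 18*I*s^2 - 39*s - 42*I*s + 126*I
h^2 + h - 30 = (h - 5)*(h + 6)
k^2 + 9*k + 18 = (k + 3)*(k + 6)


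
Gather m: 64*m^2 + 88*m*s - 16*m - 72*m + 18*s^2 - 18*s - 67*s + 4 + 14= 64*m^2 + m*(88*s - 88) + 18*s^2 - 85*s + 18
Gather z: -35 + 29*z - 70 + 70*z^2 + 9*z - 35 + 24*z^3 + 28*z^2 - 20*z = 24*z^3 + 98*z^2 + 18*z - 140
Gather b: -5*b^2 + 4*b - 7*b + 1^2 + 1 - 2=-5*b^2 - 3*b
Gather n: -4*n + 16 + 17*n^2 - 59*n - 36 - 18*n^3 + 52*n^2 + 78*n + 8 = -18*n^3 + 69*n^2 + 15*n - 12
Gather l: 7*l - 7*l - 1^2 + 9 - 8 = 0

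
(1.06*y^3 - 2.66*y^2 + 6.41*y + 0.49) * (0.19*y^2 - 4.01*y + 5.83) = 0.2014*y^5 - 4.756*y^4 + 18.0643*y^3 - 41.1188*y^2 + 35.4054*y + 2.8567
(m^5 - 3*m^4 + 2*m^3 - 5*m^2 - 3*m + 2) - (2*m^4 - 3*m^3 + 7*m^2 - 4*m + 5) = m^5 - 5*m^4 + 5*m^3 - 12*m^2 + m - 3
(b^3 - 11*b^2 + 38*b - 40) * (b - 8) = b^4 - 19*b^3 + 126*b^2 - 344*b + 320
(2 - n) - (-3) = 5 - n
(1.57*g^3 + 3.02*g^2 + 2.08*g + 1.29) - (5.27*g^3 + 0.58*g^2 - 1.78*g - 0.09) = -3.7*g^3 + 2.44*g^2 + 3.86*g + 1.38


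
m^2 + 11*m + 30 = (m + 5)*(m + 6)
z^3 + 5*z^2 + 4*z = z*(z + 1)*(z + 4)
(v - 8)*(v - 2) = v^2 - 10*v + 16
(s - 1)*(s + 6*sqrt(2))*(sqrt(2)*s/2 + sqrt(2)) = sqrt(2)*s^3/2 + sqrt(2)*s^2/2 + 6*s^2 - sqrt(2)*s + 6*s - 12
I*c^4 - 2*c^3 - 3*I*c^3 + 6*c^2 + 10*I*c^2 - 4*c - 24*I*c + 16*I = (c - 2)*(c - 2*I)*(c + 4*I)*(I*c - I)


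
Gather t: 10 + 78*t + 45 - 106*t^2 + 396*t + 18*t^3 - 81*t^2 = 18*t^3 - 187*t^2 + 474*t + 55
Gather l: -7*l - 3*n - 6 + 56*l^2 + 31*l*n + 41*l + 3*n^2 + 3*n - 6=56*l^2 + l*(31*n + 34) + 3*n^2 - 12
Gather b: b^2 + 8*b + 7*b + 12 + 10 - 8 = b^2 + 15*b + 14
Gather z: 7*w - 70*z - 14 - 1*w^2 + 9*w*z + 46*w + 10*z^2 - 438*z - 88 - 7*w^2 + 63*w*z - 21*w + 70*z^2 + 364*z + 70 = -8*w^2 + 32*w + 80*z^2 + z*(72*w - 144) - 32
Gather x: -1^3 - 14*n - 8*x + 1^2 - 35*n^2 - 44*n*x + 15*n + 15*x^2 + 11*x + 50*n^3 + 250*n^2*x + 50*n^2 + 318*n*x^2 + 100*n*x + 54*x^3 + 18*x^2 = 50*n^3 + 15*n^2 + n + 54*x^3 + x^2*(318*n + 33) + x*(250*n^2 + 56*n + 3)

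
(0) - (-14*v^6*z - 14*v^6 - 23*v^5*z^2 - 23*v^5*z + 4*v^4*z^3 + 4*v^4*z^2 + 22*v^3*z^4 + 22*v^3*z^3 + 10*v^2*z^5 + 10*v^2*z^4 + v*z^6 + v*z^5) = 14*v^6*z + 14*v^6 + 23*v^5*z^2 + 23*v^5*z - 4*v^4*z^3 - 4*v^4*z^2 - 22*v^3*z^4 - 22*v^3*z^3 - 10*v^2*z^5 - 10*v^2*z^4 - v*z^6 - v*z^5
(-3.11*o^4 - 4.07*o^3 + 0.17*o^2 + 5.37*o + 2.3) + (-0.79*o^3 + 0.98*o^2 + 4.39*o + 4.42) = -3.11*o^4 - 4.86*o^3 + 1.15*o^2 + 9.76*o + 6.72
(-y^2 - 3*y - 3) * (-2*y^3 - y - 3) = 2*y^5 + 6*y^4 + 7*y^3 + 6*y^2 + 12*y + 9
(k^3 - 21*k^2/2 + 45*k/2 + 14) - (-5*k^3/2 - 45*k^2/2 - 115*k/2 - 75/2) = 7*k^3/2 + 12*k^2 + 80*k + 103/2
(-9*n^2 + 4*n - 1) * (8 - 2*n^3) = 18*n^5 - 8*n^4 + 2*n^3 - 72*n^2 + 32*n - 8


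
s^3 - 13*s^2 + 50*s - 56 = (s - 7)*(s - 4)*(s - 2)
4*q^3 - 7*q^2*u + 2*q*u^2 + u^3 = (-q + u)^2*(4*q + u)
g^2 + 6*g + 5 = (g + 1)*(g + 5)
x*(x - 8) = x^2 - 8*x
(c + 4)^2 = c^2 + 8*c + 16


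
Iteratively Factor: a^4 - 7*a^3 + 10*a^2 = (a - 2)*(a^3 - 5*a^2) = (a - 5)*(a - 2)*(a^2) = a*(a - 5)*(a - 2)*(a)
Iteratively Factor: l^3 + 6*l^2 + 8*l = (l + 4)*(l^2 + 2*l) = l*(l + 4)*(l + 2)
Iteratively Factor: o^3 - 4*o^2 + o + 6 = (o - 2)*(o^2 - 2*o - 3) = (o - 3)*(o - 2)*(o + 1)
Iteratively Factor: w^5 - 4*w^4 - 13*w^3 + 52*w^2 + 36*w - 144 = (w - 3)*(w^4 - w^3 - 16*w^2 + 4*w + 48) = (w - 3)*(w + 2)*(w^3 - 3*w^2 - 10*w + 24) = (w - 3)*(w - 2)*(w + 2)*(w^2 - w - 12) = (w - 3)*(w - 2)*(w + 2)*(w + 3)*(w - 4)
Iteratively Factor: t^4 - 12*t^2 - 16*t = (t - 4)*(t^3 + 4*t^2 + 4*t) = (t - 4)*(t + 2)*(t^2 + 2*t) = (t - 4)*(t + 2)^2*(t)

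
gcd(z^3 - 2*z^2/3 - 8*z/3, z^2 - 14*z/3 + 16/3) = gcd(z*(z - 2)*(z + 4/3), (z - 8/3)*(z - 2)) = z - 2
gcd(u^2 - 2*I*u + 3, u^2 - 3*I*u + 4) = u + I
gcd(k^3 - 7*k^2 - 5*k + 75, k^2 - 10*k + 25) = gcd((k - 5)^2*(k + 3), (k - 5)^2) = k^2 - 10*k + 25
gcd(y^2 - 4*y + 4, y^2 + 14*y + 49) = 1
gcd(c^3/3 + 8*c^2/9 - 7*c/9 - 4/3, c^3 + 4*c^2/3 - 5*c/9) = 1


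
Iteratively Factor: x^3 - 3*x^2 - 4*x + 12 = (x - 2)*(x^2 - x - 6) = (x - 2)*(x + 2)*(x - 3)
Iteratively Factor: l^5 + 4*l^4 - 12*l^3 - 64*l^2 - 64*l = (l)*(l^4 + 4*l^3 - 12*l^2 - 64*l - 64) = l*(l + 2)*(l^3 + 2*l^2 - 16*l - 32) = l*(l + 2)*(l + 4)*(l^2 - 2*l - 8) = l*(l + 2)^2*(l + 4)*(l - 4)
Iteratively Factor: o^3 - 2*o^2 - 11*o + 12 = (o - 1)*(o^2 - o - 12) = (o - 1)*(o + 3)*(o - 4)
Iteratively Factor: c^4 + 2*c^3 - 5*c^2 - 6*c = (c + 3)*(c^3 - c^2 - 2*c) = (c - 2)*(c + 3)*(c^2 + c) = c*(c - 2)*(c + 3)*(c + 1)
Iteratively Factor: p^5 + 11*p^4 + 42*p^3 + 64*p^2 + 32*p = (p + 4)*(p^4 + 7*p^3 + 14*p^2 + 8*p) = (p + 1)*(p + 4)*(p^3 + 6*p^2 + 8*p) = p*(p + 1)*(p + 4)*(p^2 + 6*p + 8) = p*(p + 1)*(p + 4)^2*(p + 2)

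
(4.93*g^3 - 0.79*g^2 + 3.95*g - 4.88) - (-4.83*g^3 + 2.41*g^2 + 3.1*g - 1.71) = 9.76*g^3 - 3.2*g^2 + 0.85*g - 3.17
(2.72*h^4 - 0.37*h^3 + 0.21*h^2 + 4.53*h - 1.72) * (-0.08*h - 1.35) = -0.2176*h^5 - 3.6424*h^4 + 0.4827*h^3 - 0.6459*h^2 - 5.9779*h + 2.322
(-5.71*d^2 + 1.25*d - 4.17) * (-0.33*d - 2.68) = 1.8843*d^3 + 14.8903*d^2 - 1.9739*d + 11.1756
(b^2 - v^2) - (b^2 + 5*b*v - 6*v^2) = -5*b*v + 5*v^2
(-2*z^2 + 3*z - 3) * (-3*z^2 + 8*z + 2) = 6*z^4 - 25*z^3 + 29*z^2 - 18*z - 6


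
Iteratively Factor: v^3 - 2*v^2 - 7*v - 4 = (v + 1)*(v^2 - 3*v - 4) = (v - 4)*(v + 1)*(v + 1)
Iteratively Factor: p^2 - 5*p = (p - 5)*(p)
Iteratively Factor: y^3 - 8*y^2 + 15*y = (y - 5)*(y^2 - 3*y) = y*(y - 5)*(y - 3)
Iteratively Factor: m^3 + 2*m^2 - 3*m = (m + 3)*(m^2 - m) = (m - 1)*(m + 3)*(m)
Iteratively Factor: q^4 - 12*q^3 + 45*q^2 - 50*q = (q - 5)*(q^3 - 7*q^2 + 10*q) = (q - 5)^2*(q^2 - 2*q) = q*(q - 5)^2*(q - 2)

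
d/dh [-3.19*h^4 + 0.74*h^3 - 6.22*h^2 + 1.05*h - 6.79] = -12.76*h^3 + 2.22*h^2 - 12.44*h + 1.05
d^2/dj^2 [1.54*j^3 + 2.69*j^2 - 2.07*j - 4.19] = 9.24*j + 5.38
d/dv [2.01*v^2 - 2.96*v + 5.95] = 4.02*v - 2.96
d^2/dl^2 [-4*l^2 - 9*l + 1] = -8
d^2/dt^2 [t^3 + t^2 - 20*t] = 6*t + 2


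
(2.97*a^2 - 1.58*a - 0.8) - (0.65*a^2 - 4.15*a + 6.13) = 2.32*a^2 + 2.57*a - 6.93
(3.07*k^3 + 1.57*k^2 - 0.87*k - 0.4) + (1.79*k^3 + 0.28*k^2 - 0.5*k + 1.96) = 4.86*k^3 + 1.85*k^2 - 1.37*k + 1.56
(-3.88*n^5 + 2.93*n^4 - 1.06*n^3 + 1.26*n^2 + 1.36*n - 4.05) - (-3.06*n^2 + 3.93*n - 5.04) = -3.88*n^5 + 2.93*n^4 - 1.06*n^3 + 4.32*n^2 - 2.57*n + 0.99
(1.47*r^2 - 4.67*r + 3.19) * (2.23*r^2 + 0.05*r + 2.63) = 3.2781*r^4 - 10.3406*r^3 + 10.7463*r^2 - 12.1226*r + 8.3897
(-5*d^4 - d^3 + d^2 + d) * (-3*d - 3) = 15*d^5 + 18*d^4 - 6*d^2 - 3*d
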